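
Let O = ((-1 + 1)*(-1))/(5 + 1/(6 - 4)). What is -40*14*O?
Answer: 0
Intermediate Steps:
O = 0 (O = (0*(-1))/(5 + 1/2) = 0/(5 + ½) = 0/(11/2) = 0*(2/11) = 0)
-40*14*O = -40*14*0 = -560*0 = -1*0 = 0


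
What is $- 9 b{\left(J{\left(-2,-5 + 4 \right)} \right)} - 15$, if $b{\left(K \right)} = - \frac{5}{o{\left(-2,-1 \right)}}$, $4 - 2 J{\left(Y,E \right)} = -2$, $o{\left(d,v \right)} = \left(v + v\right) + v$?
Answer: $-30$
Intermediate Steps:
$o{\left(d,v \right)} = 3 v$ ($o{\left(d,v \right)} = 2 v + v = 3 v$)
$J{\left(Y,E \right)} = 3$ ($J{\left(Y,E \right)} = 2 - -1 = 2 + 1 = 3$)
$b{\left(K \right)} = \frac{5}{3}$ ($b{\left(K \right)} = - \frac{5}{3 \left(-1\right)} = - \frac{5}{-3} = \left(-5\right) \left(- \frac{1}{3}\right) = \frac{5}{3}$)
$- 9 b{\left(J{\left(-2,-5 + 4 \right)} \right)} - 15 = \left(-9\right) \frac{5}{3} - 15 = -15 - 15 = -30$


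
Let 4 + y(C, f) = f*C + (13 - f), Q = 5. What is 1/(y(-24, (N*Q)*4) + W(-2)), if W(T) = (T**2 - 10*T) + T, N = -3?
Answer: 1/1531 ≈ 0.00065317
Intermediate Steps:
W(T) = T**2 - 9*T
y(C, f) = 9 - f + C*f (y(C, f) = -4 + (f*C + (13 - f)) = -4 + (C*f + (13 - f)) = -4 + (13 - f + C*f) = 9 - f + C*f)
1/(y(-24, (N*Q)*4) + W(-2)) = 1/((9 - (-3*5)*4 - 24*(-3*5)*4) - 2*(-9 - 2)) = 1/((9 - (-15)*4 - (-360)*4) - 2*(-11)) = 1/((9 - 1*(-60) - 24*(-60)) + 22) = 1/((9 + 60 + 1440) + 22) = 1/(1509 + 22) = 1/1531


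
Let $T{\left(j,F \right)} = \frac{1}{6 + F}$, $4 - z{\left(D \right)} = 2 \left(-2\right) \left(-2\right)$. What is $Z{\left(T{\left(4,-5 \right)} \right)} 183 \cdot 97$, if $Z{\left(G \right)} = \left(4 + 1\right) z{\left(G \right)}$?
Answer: $-355020$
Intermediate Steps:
$z{\left(D \right)} = -4$ ($z{\left(D \right)} = 4 - 2 \left(-2\right) \left(-2\right) = 4 - \left(-4\right) \left(-2\right) = 4 - 8 = -4$)
$Z{\left(G \right)} = -20$ ($Z{\left(G \right)} = \left(4 + 1\right) \left(-4\right) = 5 \left(-4\right) = -20$)
$Z{\left(T{\left(4,-5 \right)} \right)} 183 \cdot 97 = \left(-20\right) 183 \cdot 97 = \left(-3660\right) 97 = -355020$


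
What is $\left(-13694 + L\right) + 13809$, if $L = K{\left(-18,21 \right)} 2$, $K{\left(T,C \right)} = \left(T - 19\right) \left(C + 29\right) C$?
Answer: $-77585$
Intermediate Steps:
$K{\left(T,C \right)} = C \left(-19 + T\right) \left(29 + C\right)$ ($K{\left(T,C \right)} = \left(-19 + T\right) \left(29 + C\right) C = C \left(-19 + T\right) \left(29 + C\right)$)
$L = -77700$ ($L = 21 \left(-551 - 399 + 29 \left(-18\right) + 21 \left(-18\right)\right) 2 = 21 \left(-551 - 399 - 522 - 378\right) 2 = 21 \left(-1850\right) 2 = \left(-38850\right) 2 = -77700$)
$\left(-13694 + L\right) + 13809 = \left(-13694 - 77700\right) + 13809 = -91394 + 13809 = -77585$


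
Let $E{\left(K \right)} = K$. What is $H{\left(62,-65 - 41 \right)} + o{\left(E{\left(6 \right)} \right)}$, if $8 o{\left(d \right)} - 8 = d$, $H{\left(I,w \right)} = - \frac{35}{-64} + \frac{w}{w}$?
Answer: $\frac{211}{64} \approx 3.2969$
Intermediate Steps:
$H{\left(I,w \right)} = \frac{99}{64}$ ($H{\left(I,w \right)} = \left(-35\right) \left(- \frac{1}{64}\right) + 1 = \frac{35}{64} + 1 = \frac{99}{64}$)
$o{\left(d \right)} = 1 + \frac{d}{8}$
$H{\left(62,-65 - 41 \right)} + o{\left(E{\left(6 \right)} \right)} = \frac{99}{64} + \left(1 + \frac{1}{8} \cdot 6\right) = \frac{99}{64} + \left(1 + \frac{3}{4}\right) = \frac{99}{64} + \frac{7}{4} = \frac{211}{64}$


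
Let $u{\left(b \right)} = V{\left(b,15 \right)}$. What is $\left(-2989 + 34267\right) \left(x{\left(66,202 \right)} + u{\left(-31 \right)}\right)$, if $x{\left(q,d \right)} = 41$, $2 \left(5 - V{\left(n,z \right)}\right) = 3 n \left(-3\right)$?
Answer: $-2924493$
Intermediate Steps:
$V{\left(n,z \right)} = 5 + \frac{9 n}{2}$ ($V{\left(n,z \right)} = 5 - \frac{3 n \left(-3\right)}{2} = 5 - \frac{\left(-9\right) n}{2} = 5 + \frac{9 n}{2}$)
$u{\left(b \right)} = 5 + \frac{9 b}{2}$
$\left(-2989 + 34267\right) \left(x{\left(66,202 \right)} + u{\left(-31 \right)}\right) = \left(-2989 + 34267\right) \left(41 + \left(5 + \frac{9}{2} \left(-31\right)\right)\right) = 31278 \left(41 + \left(5 - \frac{279}{2}\right)\right) = 31278 \left(41 - \frac{269}{2}\right) = 31278 \left(- \frac{187}{2}\right) = -2924493$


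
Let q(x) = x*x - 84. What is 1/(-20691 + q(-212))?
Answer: 1/24169 ≈ 4.1375e-5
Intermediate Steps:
q(x) = -84 + x**2 (q(x) = x**2 - 84 = -84 + x**2)
1/(-20691 + q(-212)) = 1/(-20691 + (-84 + (-212)**2)) = 1/(-20691 + (-84 + 44944)) = 1/(-20691 + 44860) = 1/24169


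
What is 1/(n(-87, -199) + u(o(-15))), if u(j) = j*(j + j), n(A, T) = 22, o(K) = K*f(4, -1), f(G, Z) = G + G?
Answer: 1/28822 ≈ 3.4696e-5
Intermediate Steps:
f(G, Z) = 2*G
o(K) = 8*K (o(K) = K*(2*4) = K*8 = 8*K)
u(j) = 2*j**2 (u(j) = j*(2*j) = 2*j**2)
1/(n(-87, -199) + u(o(-15))) = 1/(22 + 2*(8*(-15))**2) = 1/(22 + 2*(-120)**2) = 1/(22 + 2*14400) = 1/(22 + 28800) = 1/28822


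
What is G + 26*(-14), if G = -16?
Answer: -380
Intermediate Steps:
G + 26*(-14) = -16 + 26*(-14) = -16 - 364 = -380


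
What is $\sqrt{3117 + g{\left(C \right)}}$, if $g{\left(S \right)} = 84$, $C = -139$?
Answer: $\sqrt{3201} \approx 56.577$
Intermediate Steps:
$\sqrt{3117 + g{\left(C \right)}} = \sqrt{3117 + 84} = \sqrt{3201}$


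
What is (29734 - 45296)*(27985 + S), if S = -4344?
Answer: -367901242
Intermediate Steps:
(29734 - 45296)*(27985 + S) = (29734 - 45296)*(27985 - 4344) = -15562*23641 = -367901242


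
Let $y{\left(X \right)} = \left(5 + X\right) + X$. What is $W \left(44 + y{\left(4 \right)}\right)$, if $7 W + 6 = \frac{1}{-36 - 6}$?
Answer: $- \frac{4807}{98} \approx -49.051$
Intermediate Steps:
$W = - \frac{253}{294}$ ($W = - \frac{6}{7} + \frac{1}{7 \left(-36 - 6\right)} = - \frac{6}{7} + \frac{1}{7 \left(-42\right)} = - \frac{6}{7} + \frac{1}{7} \left(- \frac{1}{42}\right) = - \frac{6}{7} - \frac{1}{294} = - \frac{253}{294} \approx -0.86054$)
$y{\left(X \right)} = 5 + 2 X$
$W \left(44 + y{\left(4 \right)}\right) = - \frac{253 \left(44 + \left(5 + 2 \cdot 4\right)\right)}{294} = - \frac{253 \left(44 + \left(5 + 8\right)\right)}{294} = - \frac{253 \left(44 + 13\right)}{294} = \left(- \frac{253}{294}\right) 57 = - \frac{4807}{98}$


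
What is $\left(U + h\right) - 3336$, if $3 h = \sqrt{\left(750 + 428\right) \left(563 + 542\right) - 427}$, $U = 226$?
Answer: $-3110 + \frac{\sqrt{1301263}}{3} \approx -2729.8$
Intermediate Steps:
$h = \frac{\sqrt{1301263}}{3}$ ($h = \frac{\sqrt{\left(750 + 428\right) \left(563 + 542\right) - 427}}{3} = \frac{\sqrt{1178 \cdot 1105 - 427}}{3} = \frac{\sqrt{1301690 - 427}}{3} = \frac{\sqrt{1301263}}{3} \approx 380.24$)
$\left(U + h\right) - 3336 = \left(226 + \frac{\sqrt{1301263}}{3}\right) - 3336 = -3110 + \frac{\sqrt{1301263}}{3}$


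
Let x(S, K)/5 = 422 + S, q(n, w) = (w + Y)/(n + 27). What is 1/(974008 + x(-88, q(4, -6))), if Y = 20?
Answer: 1/975678 ≈ 1.0249e-6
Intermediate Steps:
q(n, w) = (20 + w)/(27 + n) (q(n, w) = (w + 20)/(n + 27) = (20 + w)/(27 + n))
x(S, K) = 2110 + 5*S (x(S, K) = 5*(422 + S) = 2110 + 5*S)
1/(974008 + x(-88, q(4, -6))) = 1/(974008 + (2110 + 5*(-88))) = 1/(974008 + (2110 - 440)) = 1/(974008 + 1670) = 1/975678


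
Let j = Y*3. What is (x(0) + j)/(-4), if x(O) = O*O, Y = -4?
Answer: 3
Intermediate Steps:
j = -12 (j = -4*3 = -12)
x(O) = O²
(x(0) + j)/(-4) = (0² - 12)/(-4) = (0 - 12)*(-¼) = -12*(-¼) = 3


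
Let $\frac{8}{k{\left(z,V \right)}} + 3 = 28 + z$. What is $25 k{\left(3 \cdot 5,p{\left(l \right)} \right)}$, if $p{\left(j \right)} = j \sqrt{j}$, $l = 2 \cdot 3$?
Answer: $5$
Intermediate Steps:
$l = 6$
$p{\left(j \right)} = j^{\frac{3}{2}}$
$k{\left(z,V \right)} = \frac{8}{25 + z}$ ($k{\left(z,V \right)} = \frac{8}{-3 + \left(28 + z\right)} = \frac{8}{25 + z}$)
$25 k{\left(3 \cdot 5,p{\left(l \right)} \right)} = 25 \frac{8}{25 + 3 \cdot 5} = 25 \frac{8}{25 + 15} = 25 \cdot \frac{8}{40} = 25 \cdot 8 \cdot \frac{1}{40} = 25 \cdot \frac{1}{5} = 5$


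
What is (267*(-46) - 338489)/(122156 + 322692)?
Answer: -350771/444848 ≈ -0.78852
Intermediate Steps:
(267*(-46) - 338489)/(122156 + 322692) = (-12282 - 338489)/444848 = -350771*1/444848 = -350771/444848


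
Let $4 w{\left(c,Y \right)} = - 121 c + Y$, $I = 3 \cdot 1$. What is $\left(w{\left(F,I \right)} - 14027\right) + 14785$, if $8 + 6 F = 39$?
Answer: $\frac{14459}{24} \approx 602.46$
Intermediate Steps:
$I = 3$
$F = \frac{31}{6}$ ($F = - \frac{4}{3} + \frac{1}{6} \cdot 39 = - \frac{4}{3} + \frac{13}{2} = \frac{31}{6} \approx 5.1667$)
$w{\left(c,Y \right)} = - \frac{121 c}{4} + \frac{Y}{4}$ ($w{\left(c,Y \right)} = \frac{- 121 c + Y}{4} = \frac{Y - 121 c}{4} = - \frac{121 c}{4} + \frac{Y}{4}$)
$\left(w{\left(F,I \right)} - 14027\right) + 14785 = \left(\left(\left(- \frac{121}{4}\right) \frac{31}{6} + \frac{1}{4} \cdot 3\right) - 14027\right) + 14785 = \left(\left(- \frac{3751}{24} + \frac{3}{4}\right) - 14027\right) + 14785 = \left(- \frac{3733}{24} - 14027\right) + 14785 = - \frac{340381}{24} + 14785 = \frac{14459}{24}$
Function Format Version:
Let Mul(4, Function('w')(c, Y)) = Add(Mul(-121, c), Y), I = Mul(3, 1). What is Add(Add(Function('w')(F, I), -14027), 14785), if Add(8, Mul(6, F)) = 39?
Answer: Rational(14459, 24) ≈ 602.46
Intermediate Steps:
I = 3
F = Rational(31, 6) (F = Add(Rational(-4, 3), Mul(Rational(1, 6), 39)) = Add(Rational(-4, 3), Rational(13, 2)) = Rational(31, 6) ≈ 5.1667)
Function('w')(c, Y) = Add(Mul(Rational(-121, 4), c), Mul(Rational(1, 4), Y)) (Function('w')(c, Y) = Mul(Rational(1, 4), Add(Mul(-121, c), Y)) = Mul(Rational(1, 4), Add(Y, Mul(-121, c))) = Add(Mul(Rational(-121, 4), c), Mul(Rational(1, 4), Y)))
Add(Add(Function('w')(F, I), -14027), 14785) = Add(Add(Add(Mul(Rational(-121, 4), Rational(31, 6)), Mul(Rational(1, 4), 3)), -14027), 14785) = Add(Add(Add(Rational(-3751, 24), Rational(3, 4)), -14027), 14785) = Add(Add(Rational(-3733, 24), -14027), 14785) = Add(Rational(-340381, 24), 14785) = Rational(14459, 24)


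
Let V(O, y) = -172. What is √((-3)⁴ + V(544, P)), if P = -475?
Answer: I*√91 ≈ 9.5394*I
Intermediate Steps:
√((-3)⁴ + V(544, P)) = √((-3)⁴ - 172) = √(81 - 172) = √(-91) = I*√91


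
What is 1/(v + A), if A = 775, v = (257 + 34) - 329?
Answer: 1/737 ≈ 0.0013569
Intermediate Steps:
v = -38 (v = 291 - 329 = -38)
1/(v + A) = 1/(-38 + 775) = 1/737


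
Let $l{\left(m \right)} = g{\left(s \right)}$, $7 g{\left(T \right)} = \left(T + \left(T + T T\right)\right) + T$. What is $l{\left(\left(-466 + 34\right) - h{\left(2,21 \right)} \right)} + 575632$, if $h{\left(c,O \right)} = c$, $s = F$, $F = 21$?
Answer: $575704$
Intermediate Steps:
$s = 21$
$g{\left(T \right)} = \frac{T^{2}}{7} + \frac{3 T}{7}$ ($g{\left(T \right)} = \frac{\left(T + \left(T + T T\right)\right) + T}{7} = \frac{\left(T + \left(T + T^{2}\right)\right) + T}{7} = \frac{\left(T^{2} + 2 T\right) + T}{7} = \frac{T^{2} + 3 T}{7} = \frac{T^{2}}{7} + \frac{3 T}{7}$)
$l{\left(m \right)} = 72$ ($l{\left(m \right)} = \frac{1}{7} \cdot 21 \left(3 + 21\right) = \frac{1}{7} \cdot 21 \cdot 24 = 72$)
$l{\left(\left(-466 + 34\right) - h{\left(2,21 \right)} \right)} + 575632 = 72 + 575632 = 575704$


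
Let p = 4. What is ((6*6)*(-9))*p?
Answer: -1296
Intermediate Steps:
((6*6)*(-9))*p = ((6*6)*(-9))*4 = (36*(-9))*4 = -324*4 = -1296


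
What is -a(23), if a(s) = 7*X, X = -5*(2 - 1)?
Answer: 35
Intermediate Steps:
X = -5 (X = -5*1 = -5)
a(s) = -35 (a(s) = 7*(-5) = -35)
-a(23) = -1*(-35) = 35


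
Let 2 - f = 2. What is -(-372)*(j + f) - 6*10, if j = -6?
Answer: -2292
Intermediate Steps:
f = 0 (f = 2 - 1*2 = 2 - 2 = 0)
-(-372)*(j + f) - 6*10 = -(-372)*(-6 + 0) - 6*10 = -(-372)*(-6) - 60 = -124*18 - 60 = -2232 - 60 = -2292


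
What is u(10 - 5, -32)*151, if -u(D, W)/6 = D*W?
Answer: 144960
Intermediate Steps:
u(D, W) = -6*D*W
u(10 - 5, -32)*151 = -6*(10 - 5)*(-32)*151 = -6*5*(-32)*151 = 960*151 = 144960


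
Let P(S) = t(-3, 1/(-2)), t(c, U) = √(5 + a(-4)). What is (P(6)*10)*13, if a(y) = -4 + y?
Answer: 130*I*√3 ≈ 225.17*I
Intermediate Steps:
t(c, U) = I*√3 (t(c, U) = √(5 + (-4 - 4)) = √(5 - 8) = √(-3) = I*√3)
P(S) = I*√3
(P(6)*10)*13 = ((I*√3)*10)*13 = (10*I*√3)*13 = 130*I*√3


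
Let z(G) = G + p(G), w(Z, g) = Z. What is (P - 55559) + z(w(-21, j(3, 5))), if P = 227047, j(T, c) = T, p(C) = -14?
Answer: 171453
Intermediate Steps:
z(G) = -14 + G (z(G) = G - 14 = -14 + G)
(P - 55559) + z(w(-21, j(3, 5))) = (227047 - 55559) + (-14 - 21) = 171488 - 35 = 171453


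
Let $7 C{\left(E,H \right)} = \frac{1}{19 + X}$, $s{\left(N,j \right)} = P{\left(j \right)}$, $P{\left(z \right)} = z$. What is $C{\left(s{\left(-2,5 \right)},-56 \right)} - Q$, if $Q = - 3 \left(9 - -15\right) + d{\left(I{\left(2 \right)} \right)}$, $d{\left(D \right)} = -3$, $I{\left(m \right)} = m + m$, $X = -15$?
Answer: $\frac{2101}{28} \approx 75.036$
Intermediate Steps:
$s{\left(N,j \right)} = j$
$I{\left(m \right)} = 2 m$
$C{\left(E,H \right)} = \frac{1}{28}$ ($C{\left(E,H \right)} = \frac{1}{7 \left(19 - 15\right)} = \frac{1}{7 \cdot 4} = \frac{1}{7} \cdot \frac{1}{4} = \frac{1}{28}$)
$Q = -75$ ($Q = - 3 \left(9 - -15\right) - 3 = - 3 \left(9 + 15\right) - 3 = \left(-3\right) 24 - 3 = -72 - 3 = -75$)
$C{\left(s{\left(-2,5 \right)},-56 \right)} - Q = \frac{1}{28} - -75 = \frac{1}{28} + 75 = \frac{2101}{28}$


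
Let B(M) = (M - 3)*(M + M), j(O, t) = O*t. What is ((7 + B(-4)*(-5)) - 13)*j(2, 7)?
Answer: -4004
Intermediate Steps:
B(M) = 2*M*(-3 + M) (B(M) = (-3 + M)*(2*M) = 2*M*(-3 + M))
((7 + B(-4)*(-5)) - 13)*j(2, 7) = ((7 + (2*(-4)*(-3 - 4))*(-5)) - 13)*(2*7) = ((7 + (2*(-4)*(-7))*(-5)) - 13)*14 = ((7 + 56*(-5)) - 13)*14 = ((7 - 280) - 13)*14 = (-273 - 13)*14 = -286*14 = -4004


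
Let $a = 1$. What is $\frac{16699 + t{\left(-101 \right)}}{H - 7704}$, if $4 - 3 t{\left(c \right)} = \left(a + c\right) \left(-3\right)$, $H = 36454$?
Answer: $\frac{49801}{86250} \approx 0.5774$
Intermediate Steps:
$t{\left(c \right)} = \frac{7}{3} + c$ ($t{\left(c \right)} = \frac{4}{3} - \frac{\left(1 + c\right) \left(-3\right)}{3} = \frac{4}{3} - \frac{-3 - 3 c}{3} = \frac{4}{3} + \left(1 + c\right) = \frac{7}{3} + c$)
$\frac{16699 + t{\left(-101 \right)}}{H - 7704} = \frac{16699 + \left(\frac{7}{3} - 101\right)}{36454 - 7704} = \frac{16699 - \frac{296}{3}}{28750} = \frac{49801}{3} \cdot \frac{1}{28750} = \frac{49801}{86250}$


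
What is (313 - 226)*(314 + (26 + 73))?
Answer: 35931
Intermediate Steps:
(313 - 226)*(314 + (26 + 73)) = 87*(314 + 99) = 87*413 = 35931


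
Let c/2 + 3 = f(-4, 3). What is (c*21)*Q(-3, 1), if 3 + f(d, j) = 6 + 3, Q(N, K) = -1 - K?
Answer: -252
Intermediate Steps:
f(d, j) = 6 (f(d, j) = -3 + (6 + 3) = -3 + 9 = 6)
c = 6 (c = -6 + 2*6 = -6 + 12 = 6)
(c*21)*Q(-3, 1) = (6*21)*(-1 - 1*1) = 126*(-1 - 1) = 126*(-2) = -252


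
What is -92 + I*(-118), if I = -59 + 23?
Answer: 4156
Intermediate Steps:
I = -36
-92 + I*(-118) = -92 - 36*(-118) = -92 + 4248 = 4156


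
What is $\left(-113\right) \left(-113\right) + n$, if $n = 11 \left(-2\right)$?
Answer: $12747$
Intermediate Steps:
$n = -22$
$\left(-113\right) \left(-113\right) + n = \left(-113\right) \left(-113\right) - 22 = 12769 - 22 = 12747$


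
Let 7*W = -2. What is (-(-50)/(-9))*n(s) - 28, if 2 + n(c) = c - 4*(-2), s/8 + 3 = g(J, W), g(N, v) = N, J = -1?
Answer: 1048/9 ≈ 116.44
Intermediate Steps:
W = -2/7 (W = (1/7)*(-2) = -2/7 ≈ -0.28571)
s = -32 (s = -24 + 8*(-1) = -24 - 8 = -32)
n(c) = 6 + c (n(c) = -2 + (c - 4*(-2)) = -2 + (c + 8) = -2 + (8 + c) = 6 + c)
(-(-50)/(-9))*n(s) - 28 = (-(-50)/(-9))*(6 - 32) - 28 = -(-50)*(-1)/9*(-26) - 28 = -5*10/9*(-26) - 28 = -50/9*(-26) - 28 = 1300/9 - 28 = 1048/9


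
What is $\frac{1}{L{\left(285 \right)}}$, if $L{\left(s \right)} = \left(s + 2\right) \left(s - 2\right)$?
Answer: $\frac{1}{81221} \approx 1.2312 \cdot 10^{-5}$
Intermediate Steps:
$L{\left(s \right)} = \left(-2 + s\right) \left(2 + s\right)$ ($L{\left(s \right)} = \left(2 + s\right) \left(-2 + s\right) = \left(-2 + s\right) \left(2 + s\right)$)
$\frac{1}{L{\left(285 \right)}} = \frac{1}{-4 + 285^{2}} = \frac{1}{-4 + 81225} = \frac{1}{81221}$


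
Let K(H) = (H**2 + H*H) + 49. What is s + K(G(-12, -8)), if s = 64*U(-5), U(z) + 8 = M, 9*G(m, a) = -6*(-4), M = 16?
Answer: 5177/9 ≈ 575.22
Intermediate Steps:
G(m, a) = 8/3 (G(m, a) = (-6*(-4))/9 = (1/9)*24 = 8/3)
U(z) = 8 (U(z) = -8 + 16 = 8)
K(H) = 49 + 2*H**2 (K(H) = (H**2 + H**2) + 49 = 2*H**2 + 49 = 49 + 2*H**2)
s = 512 (s = 64*8 = 512)
s + K(G(-12, -8)) = 512 + (49 + 2*(8/3)**2) = 512 + (49 + 2*(64/9)) = 512 + (49 + 128/9) = 512 + 569/9 = 5177/9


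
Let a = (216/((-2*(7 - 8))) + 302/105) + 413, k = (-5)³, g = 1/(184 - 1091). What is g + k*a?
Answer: -1247283746/19047 ≈ -65485.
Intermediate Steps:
g = -1/907 (g = 1/(-907) = -1/907 ≈ -0.0011025)
k = -125
a = 55007/105 (a = (216/((-2*(-1))) + 302*(1/105)) + 413 = (216/2 + 302/105) + 413 = (216*(½) + 302/105) + 413 = (108 + 302/105) + 413 = 11642/105 + 413 = 55007/105 ≈ 523.88)
g + k*a = -1/907 - 125*55007/105 = -1/907 - 1375175/21 = -1247283746/19047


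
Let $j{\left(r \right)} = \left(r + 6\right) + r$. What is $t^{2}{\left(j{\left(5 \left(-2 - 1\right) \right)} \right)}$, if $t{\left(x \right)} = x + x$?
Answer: $2304$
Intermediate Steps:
$j{\left(r \right)} = 6 + 2 r$ ($j{\left(r \right)} = \left(6 + r\right) + r = 6 + 2 r$)
$t{\left(x \right)} = 2 x$
$t^{2}{\left(j{\left(5 \left(-2 - 1\right) \right)} \right)} = \left(2 \left(6 + 2 \cdot 5 \left(-2 - 1\right)\right)\right)^{2} = \left(2 \left(6 + 2 \cdot 5 \left(-3\right)\right)\right)^{2} = \left(2 \left(6 + 2 \left(-15\right)\right)\right)^{2} = \left(2 \left(6 - 30\right)\right)^{2} = \left(2 \left(-24\right)\right)^{2} = \left(-48\right)^{2} = 2304$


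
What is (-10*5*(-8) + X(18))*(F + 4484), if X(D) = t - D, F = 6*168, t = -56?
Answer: 1790392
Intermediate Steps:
F = 1008
X(D) = -56 - D
(-10*5*(-8) + X(18))*(F + 4484) = (-10*5*(-8) + (-56 - 1*18))*(1008 + 4484) = (-50*(-8) + (-56 - 18))*5492 = (400 - 74)*5492 = 326*5492 = 1790392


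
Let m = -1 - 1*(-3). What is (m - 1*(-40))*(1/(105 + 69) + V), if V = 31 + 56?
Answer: 105973/29 ≈ 3654.2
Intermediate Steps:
V = 87
m = 2 (m = -1 + 3 = 2)
(m - 1*(-40))*(1/(105 + 69) + V) = (2 - 1*(-40))*(1/(105 + 69) + 87) = (2 + 40)*(1/174 + 87) = 42*(1/174 + 87) = 42*(15139/174) = 105973/29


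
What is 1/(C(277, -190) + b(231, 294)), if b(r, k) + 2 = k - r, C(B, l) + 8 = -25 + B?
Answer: 1/305 ≈ 0.0032787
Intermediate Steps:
C(B, l) = -33 + B (C(B, l) = -8 + (-25 + B) = -33 + B)
b(r, k) = -2 + k - r (b(r, k) = -2 + (k - r) = -2 + k - r)
1/(C(277, -190) + b(231, 294)) = 1/((-33 + 277) + (-2 + 294 - 1*231)) = 1/(244 + (-2 + 294 - 231)) = 1/(244 + 61) = 1/305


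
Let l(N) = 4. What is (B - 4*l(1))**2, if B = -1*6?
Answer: 484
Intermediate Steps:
B = -6
(B - 4*l(1))**2 = (-6 - 4*4)**2 = (-6 - 16)**2 = (-22)**2 = 484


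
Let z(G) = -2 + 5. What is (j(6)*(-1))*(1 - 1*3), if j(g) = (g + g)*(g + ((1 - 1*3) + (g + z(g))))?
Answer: 312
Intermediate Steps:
z(G) = 3
j(g) = 2*g*(1 + 2*g) (j(g) = (g + g)*(g + ((1 - 1*3) + (g + 3))) = (2*g)*(g + ((1 - 3) + (3 + g))) = (2*g)*(g + (-2 + (3 + g))) = (2*g)*(g + (1 + g)) = (2*g)*(1 + 2*g) = 2*g*(1 + 2*g))
(j(6)*(-1))*(1 - 1*3) = ((2*6*(1 + 2*6))*(-1))*(1 - 1*3) = ((2*6*(1 + 12))*(-1))*(1 - 3) = ((2*6*13)*(-1))*(-2) = (156*(-1))*(-2) = -156*(-2) = 312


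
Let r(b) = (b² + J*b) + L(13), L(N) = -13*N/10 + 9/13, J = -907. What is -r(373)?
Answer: 25895767/130 ≈ 1.9920e+5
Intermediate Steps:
L(N) = 9/13 - 13*N/10 (L(N) = -13*N/10 + 9*(1/13) = -13*N/10 + 9/13 = 9/13 - 13*N/10)
r(b) = -2107/130 + b² - 907*b (r(b) = (b² - 907*b) + (9/13 - 13/10*13) = (b² - 907*b) + (9/13 - 169/10) = (b² - 907*b) - 2107/130 = -2107/130 + b² - 907*b)
-r(373) = -(-2107/130 + 373² - 907*373) = -(-2107/130 + 139129 - 338311) = -1*(-25895767/130) = 25895767/130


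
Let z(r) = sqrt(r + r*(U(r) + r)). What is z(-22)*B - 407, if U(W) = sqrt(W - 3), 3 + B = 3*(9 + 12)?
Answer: -407 + 60*sqrt(462 - 110*I) ≈ 891.63 - 152.47*I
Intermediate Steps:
B = 60 (B = -3 + 3*(9 + 12) = -3 + 3*21 = -3 + 63 = 60)
U(W) = sqrt(-3 + W)
z(r) = sqrt(r + r*(r + sqrt(-3 + r))) (z(r) = sqrt(r + r*(sqrt(-3 + r) + r)) = sqrt(r + r*(r + sqrt(-3 + r))))
z(-22)*B - 407 = sqrt(-22*(1 - 22 + sqrt(-3 - 22)))*60 - 407 = sqrt(-22*(1 - 22 + sqrt(-25)))*60 - 407 = sqrt(-22*(1 - 22 + 5*I))*60 - 407 = sqrt(-22*(-21 + 5*I))*60 - 407 = sqrt(462 - 110*I)*60 - 407 = 60*sqrt(462 - 110*I) - 407 = -407 + 60*sqrt(462 - 110*I)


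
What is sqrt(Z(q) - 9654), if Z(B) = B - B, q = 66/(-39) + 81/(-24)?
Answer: I*sqrt(9654) ≈ 98.255*I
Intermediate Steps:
q = -527/104 (q = 66*(-1/39) + 81*(-1/24) = -22/13 - 27/8 = -527/104 ≈ -5.0673)
Z(B) = 0
sqrt(Z(q) - 9654) = sqrt(0 - 9654) = sqrt(-9654) = I*sqrt(9654)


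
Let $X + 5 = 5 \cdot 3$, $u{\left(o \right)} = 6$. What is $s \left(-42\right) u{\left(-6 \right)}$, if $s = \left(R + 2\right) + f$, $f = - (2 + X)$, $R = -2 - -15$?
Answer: $-756$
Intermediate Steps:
$R = 13$ ($R = -2 + 15 = 13$)
$X = 10$ ($X = -5 + 5 \cdot 3 = -5 + 15 = 10$)
$f = -12$ ($f = - (2 + 10) = \left(-1\right) 12 = -12$)
$s = 3$ ($s = \left(13 + 2\right) - 12 = 15 - 12 = 3$)
$s \left(-42\right) u{\left(-6 \right)} = 3 \left(-42\right) 6 = \left(-126\right) 6 = -756$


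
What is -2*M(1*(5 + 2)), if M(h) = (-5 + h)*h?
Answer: -28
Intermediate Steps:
M(h) = h*(-5 + h)
-2*M(1*(5 + 2)) = -2*1*(5 + 2)*(-5 + 1*(5 + 2)) = -2*1*7*(-5 + 1*7) = -14*(-5 + 7) = -14*2 = -2*14 = -28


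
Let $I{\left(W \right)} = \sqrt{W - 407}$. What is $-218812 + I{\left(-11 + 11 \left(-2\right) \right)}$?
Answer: $-218812 + 2 i \sqrt{110} \approx -2.1881 \cdot 10^{5} + 20.976 i$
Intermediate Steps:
$I{\left(W \right)} = \sqrt{-407 + W}$
$-218812 + I{\left(-11 + 11 \left(-2\right) \right)} = -218812 + \sqrt{-407 + \left(-11 + 11 \left(-2\right)\right)} = -218812 + \sqrt{-407 - 33} = -218812 + \sqrt{-440} = -218812 + 2 i \sqrt{110}$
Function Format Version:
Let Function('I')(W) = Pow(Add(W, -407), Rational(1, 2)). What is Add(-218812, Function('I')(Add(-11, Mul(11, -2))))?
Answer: Add(-218812, Mul(2, I, Pow(110, Rational(1, 2)))) ≈ Add(-2.1881e+5, Mul(20.976, I))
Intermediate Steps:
Function('I')(W) = Pow(Add(-407, W), Rational(1, 2))
Add(-218812, Function('I')(Add(-11, Mul(11, -2)))) = Add(-218812, Pow(Add(-407, Add(-11, Mul(11, -2))), Rational(1, 2))) = Add(-218812, Pow(Add(-407, Add(-11, -22)), Rational(1, 2))) = Add(-218812, Pow(Add(-407, -33), Rational(1, 2))) = Add(-218812, Pow(-440, Rational(1, 2))) = Add(-218812, Mul(2, I, Pow(110, Rational(1, 2))))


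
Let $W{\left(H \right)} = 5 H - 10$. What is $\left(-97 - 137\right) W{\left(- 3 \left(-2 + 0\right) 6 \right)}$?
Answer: $-39780$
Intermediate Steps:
$W{\left(H \right)} = -10 + 5 H$
$\left(-97 - 137\right) W{\left(- 3 \left(-2 + 0\right) 6 \right)} = \left(-97 - 137\right) \left(-10 + 5 \left(- 3 \left(-2 + 0\right) 6\right)\right) = \left(-97 - 137\right) \left(-10 + 5 \left(- 3 \left(\left(-2\right) 6\right)\right)\right) = - 234 \left(-10 + 5 \left(\left(-3\right) \left(-12\right)\right)\right) = - 234 \left(-10 + 5 \cdot 36\right) = - 234 \left(-10 + 180\right) = \left(-234\right) 170 = -39780$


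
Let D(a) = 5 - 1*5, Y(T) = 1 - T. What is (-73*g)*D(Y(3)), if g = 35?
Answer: 0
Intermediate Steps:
D(a) = 0 (D(a) = 5 - 5 = 0)
(-73*g)*D(Y(3)) = -73*35*0 = -2555*0 = 0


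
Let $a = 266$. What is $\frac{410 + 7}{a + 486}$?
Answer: $\frac{417}{752} \approx 0.55452$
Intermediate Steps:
$\frac{410 + 7}{a + 486} = \frac{410 + 7}{266 + 486} = \frac{417}{752}$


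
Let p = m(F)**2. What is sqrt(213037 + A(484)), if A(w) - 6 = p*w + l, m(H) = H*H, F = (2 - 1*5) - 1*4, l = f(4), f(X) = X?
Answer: sqrt(1375131) ≈ 1172.7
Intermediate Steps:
l = 4
F = -7 (F = (2 - 5) - 4 = -3 - 4 = -7)
m(H) = H**2
p = 2401 (p = ((-7)**2)**2 = 49**2 = 2401)
A(w) = 10 + 2401*w (A(w) = 6 + (2401*w + 4) = 6 + (4 + 2401*w) = 10 + 2401*w)
sqrt(213037 + A(484)) = sqrt(213037 + (10 + 2401*484)) = sqrt(213037 + (10 + 1162084)) = sqrt(213037 + 1162094) = sqrt(1375131)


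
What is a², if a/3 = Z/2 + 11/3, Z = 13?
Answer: 3721/4 ≈ 930.25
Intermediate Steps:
a = 61/2 (a = 3*(13/2 + 11/3) = 3*(61/6) = 61/2 ≈ 30.500)
a² = (61/2)² = 3721/4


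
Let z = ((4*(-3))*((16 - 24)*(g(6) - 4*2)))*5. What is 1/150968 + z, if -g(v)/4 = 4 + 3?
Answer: -2608727039/150968 ≈ -17280.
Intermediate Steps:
g(v) = -28 (g(v) = -4*(4 + 3) = -4*7 = -28)
z = -17280 (z = ((4*(-3))*((16 - 24)*(-28 - 4*2)))*5 = -(-96)*(-28 - 8)*5 = -(-96)*(-36)*5 = -12*288*5 = -3456*5 = -17280)
1/150968 + z = 1/150968 - 17280 = -2608727039/150968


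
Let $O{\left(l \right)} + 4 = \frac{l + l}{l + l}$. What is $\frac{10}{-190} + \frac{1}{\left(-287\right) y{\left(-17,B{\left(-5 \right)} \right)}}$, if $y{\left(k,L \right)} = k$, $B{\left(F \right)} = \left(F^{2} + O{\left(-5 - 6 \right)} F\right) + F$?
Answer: $- \frac{4860}{92701} \approx -0.052427$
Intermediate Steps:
$O{\left(l \right)} = -3$ ($O{\left(l \right)} = -4 + \frac{l + l}{l + l} = -4 + \frac{2 l}{2 l} = -4 + 2 l \frac{1}{2 l} = -4 + 1 = -3$)
$B{\left(F \right)} = F^{2} - 2 F$ ($B{\left(F \right)} = \left(F^{2} - 3 F\right) + F = F^{2} - 2 F$)
$\frac{10}{-190} + \frac{1}{\left(-287\right) y{\left(-17,B{\left(-5 \right)} \right)}} = \frac{10}{-190} + \frac{1}{\left(-287\right) \left(-17\right)} = 10 \left(- \frac{1}{190}\right) - - \frac{1}{4879} = - \frac{1}{19} + \frac{1}{4879} = - \frac{4860}{92701}$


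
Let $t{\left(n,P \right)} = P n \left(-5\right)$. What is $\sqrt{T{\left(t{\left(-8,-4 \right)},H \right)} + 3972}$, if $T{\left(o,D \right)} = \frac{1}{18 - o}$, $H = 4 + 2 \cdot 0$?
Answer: $\frac{\sqrt{125849026}}{178} \approx 63.024$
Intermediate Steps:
$H = 4$ ($H = 4 + 0 = 4$)
$t{\left(n,P \right)} = - 5 P n$
$\sqrt{T{\left(t{\left(-8,-4 \right)},H \right)} + 3972} = \sqrt{- \frac{1}{-18 - \left(-20\right) \left(-8\right)} + 3972} = \sqrt{- \frac{1}{-18 - 160} + 3972} = \sqrt{- \frac{1}{-178} + 3972} = \sqrt{\left(-1\right) \left(- \frac{1}{178}\right) + 3972} = \sqrt{\frac{1}{178} + 3972} = \sqrt{\frac{707017}{178}} = \frac{\sqrt{125849026}}{178}$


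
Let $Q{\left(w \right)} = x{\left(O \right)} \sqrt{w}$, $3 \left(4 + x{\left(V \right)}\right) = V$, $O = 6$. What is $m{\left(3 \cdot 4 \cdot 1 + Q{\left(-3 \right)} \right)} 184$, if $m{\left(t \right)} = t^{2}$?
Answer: $24288 - 8832 i \sqrt{3} \approx 24288.0 - 15297.0 i$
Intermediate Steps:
$x{\left(V \right)} = -4 + \frac{V}{3}$
$Q{\left(w \right)} = - 2 \sqrt{w}$ ($Q{\left(w \right)} = \left(-4 + \frac{1}{3} \cdot 6\right) \sqrt{w} = \left(-4 + 2\right) \sqrt{w} = - 2 \sqrt{w}$)
$m{\left(3 \cdot 4 \cdot 1 + Q{\left(-3 \right)} \right)} 184 = \left(3 \cdot 4 \cdot 1 - 2 \sqrt{-3}\right)^{2} \cdot 184 = \left(12 \cdot 1 - 2 i \sqrt{3}\right)^{2} \cdot 184 = \left(12 - 2 i \sqrt{3}\right)^{2} \cdot 184 = 184 \left(12 - 2 i \sqrt{3}\right)^{2}$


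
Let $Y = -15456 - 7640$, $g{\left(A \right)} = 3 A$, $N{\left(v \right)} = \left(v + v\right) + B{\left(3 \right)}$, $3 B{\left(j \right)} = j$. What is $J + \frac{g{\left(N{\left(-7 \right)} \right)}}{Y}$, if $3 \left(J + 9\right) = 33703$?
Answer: $\frac{777781013}{69288} \approx 11225.0$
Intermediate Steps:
$J = \frac{33676}{3}$ ($J = -9 + \frac{1}{3} \cdot 33703 = -9 + \frac{33703}{3} = \frac{33676}{3} \approx 11225.0$)
$B{\left(j \right)} = \frac{j}{3}$
$N{\left(v \right)} = 1 + 2 v$ ($N{\left(v \right)} = \left(v + v\right) + \frac{1}{3} \cdot 3 = 2 v + 1 = 1 + 2 v$)
$Y = -23096$ ($Y = -15456 - 7640 = -23096$)
$J + \frac{g{\left(N{\left(-7 \right)} \right)}}{Y} = \frac{33676}{3} + \frac{3 \left(1 + 2 \left(-7\right)\right)}{-23096} = \frac{33676}{3} + 3 \left(1 - 14\right) \left(- \frac{1}{23096}\right) = \frac{33676}{3} + 3 \left(-13\right) \left(- \frac{1}{23096}\right) = \frac{33676}{3} - - \frac{39}{23096} = \frac{33676}{3} + \frac{39}{23096} = \frac{777781013}{69288}$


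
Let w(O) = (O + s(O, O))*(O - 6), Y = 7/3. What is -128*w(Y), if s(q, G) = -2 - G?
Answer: -2816/3 ≈ -938.67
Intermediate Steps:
Y = 7/3 (Y = 7*(⅓) = 7/3 ≈ 2.3333)
w(O) = 12 - 2*O (w(O) = (O + (-2 - O))*(O - 6) = -2*(-6 + O) = 12 - 2*O)
-128*w(Y) = -128*(12 - 2*7/3) = -128*(12 - 14/3) = -128*22/3 = -2816/3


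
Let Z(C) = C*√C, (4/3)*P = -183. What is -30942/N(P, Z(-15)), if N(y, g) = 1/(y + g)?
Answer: 8493579/2 + 464130*I*√15 ≈ 4.2468e+6 + 1.7976e+6*I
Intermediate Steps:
P = -549/4 (P = (¾)*(-183) = -549/4 ≈ -137.25)
Z(C) = C^(3/2)
N(y, g) = 1/(g + y)
-30942/N(P, Z(-15)) = -(-8493579/2 - 464130*I*√15) = -30942*(-549/4 - 15*I*√15) = 8493579/2 + 464130*I*√15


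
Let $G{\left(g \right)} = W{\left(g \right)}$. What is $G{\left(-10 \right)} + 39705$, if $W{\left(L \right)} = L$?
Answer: $39695$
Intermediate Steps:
$G{\left(g \right)} = g$
$G{\left(-10 \right)} + 39705 = -10 + 39705 = 39695$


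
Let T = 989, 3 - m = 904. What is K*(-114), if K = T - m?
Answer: -215460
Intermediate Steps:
m = -901 (m = 3 - 1*904 = 3 - 904 = -901)
K = 1890 (K = 989 - 1*(-901) = 989 + 901 = 1890)
K*(-114) = 1890*(-114) = -215460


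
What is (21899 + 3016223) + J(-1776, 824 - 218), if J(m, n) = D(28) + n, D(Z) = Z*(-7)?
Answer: 3038532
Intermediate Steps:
D(Z) = -7*Z
J(m, n) = -196 + n (J(m, n) = -7*28 + n = -196 + n)
(21899 + 3016223) + J(-1776, 824 - 218) = (21899 + 3016223) + (-196 + (824 - 218)) = 3038122 + (-196 + 606) = 3038122 + 410 = 3038532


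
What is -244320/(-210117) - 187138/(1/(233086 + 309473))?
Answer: -7111298232698098/70039 ≈ -1.0153e+11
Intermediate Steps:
-244320/(-210117) - 187138/(1/(233086 + 309473)) = -244320*(-1/210117) - 187138/(1/542559) = 81440/70039 - 187138/1/542559 = 81440/70039 - 187138*542559 = 81440/70039 - 101533406142 = -7111298232698098/70039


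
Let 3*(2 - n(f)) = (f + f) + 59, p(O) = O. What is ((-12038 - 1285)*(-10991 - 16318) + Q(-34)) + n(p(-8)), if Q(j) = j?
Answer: 1091513282/3 ≈ 3.6384e+8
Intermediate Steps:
n(f) = -53/3 - 2*f/3 (n(f) = 2 - ((f + f) + 59)/3 = 2 - (2*f + 59)/3 = 2 - (59 + 2*f)/3 = 2 + (-59/3 - 2*f/3) = -53/3 - 2*f/3)
((-12038 - 1285)*(-10991 - 16318) + Q(-34)) + n(p(-8)) = ((-12038 - 1285)*(-10991 - 16318) - 34) + (-53/3 - ⅔*(-8)) = (-13323*(-27309) - 34) + (-53/3 + 16/3) = (363837807 - 34) - 37/3 = 363837773 - 37/3 = 1091513282/3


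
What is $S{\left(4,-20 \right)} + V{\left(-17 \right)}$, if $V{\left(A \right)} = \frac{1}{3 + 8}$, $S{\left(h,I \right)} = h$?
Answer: $\frac{45}{11} \approx 4.0909$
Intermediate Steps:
$V{\left(A \right)} = \frac{1}{11}$
$S{\left(4,-20 \right)} + V{\left(-17 \right)} = 4 + \frac{1}{11} = \frac{45}{11}$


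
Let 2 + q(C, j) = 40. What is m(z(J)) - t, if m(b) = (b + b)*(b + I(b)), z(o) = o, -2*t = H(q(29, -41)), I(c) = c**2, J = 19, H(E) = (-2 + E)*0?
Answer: 14440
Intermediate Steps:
q(C, j) = 38 (q(C, j) = -2 + 40 = 38)
H(E) = 0
t = 0 (t = -1/2*0 = 0)
m(b) = 2*b*(b + b**2) (m(b) = (b + b)*(b + b**2) = (2*b)*(b + b**2) = 2*b*(b + b**2))
m(z(J)) - t = 2*19**2*(1 + 19) - 1*0 = 2*361*20 + 0 = 14440 + 0 = 14440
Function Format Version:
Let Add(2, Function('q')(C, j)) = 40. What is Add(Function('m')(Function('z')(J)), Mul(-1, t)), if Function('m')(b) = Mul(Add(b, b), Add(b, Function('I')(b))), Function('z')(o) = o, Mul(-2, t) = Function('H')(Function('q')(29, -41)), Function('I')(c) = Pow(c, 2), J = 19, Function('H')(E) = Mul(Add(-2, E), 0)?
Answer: 14440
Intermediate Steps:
Function('q')(C, j) = 38 (Function('q')(C, j) = Add(-2, 40) = 38)
Function('H')(E) = 0
t = 0 (t = Mul(Rational(-1, 2), 0) = 0)
Function('m')(b) = Mul(2, b, Add(b, Pow(b, 2))) (Function('m')(b) = Mul(Add(b, b), Add(b, Pow(b, 2))) = Mul(Mul(2, b), Add(b, Pow(b, 2))) = Mul(2, b, Add(b, Pow(b, 2))))
Add(Function('m')(Function('z')(J)), Mul(-1, t)) = Add(Mul(2, Pow(19, 2), Add(1, 19)), Mul(-1, 0)) = Add(Mul(2, 361, 20), 0) = Add(14440, 0) = 14440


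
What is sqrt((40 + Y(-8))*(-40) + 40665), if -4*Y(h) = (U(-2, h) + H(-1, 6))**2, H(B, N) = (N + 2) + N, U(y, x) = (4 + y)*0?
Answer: 5*sqrt(1641) ≈ 202.55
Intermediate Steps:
U(y, x) = 0
H(B, N) = 2 + 2*N (H(B, N) = (2 + N) + N = 2 + 2*N)
Y(h) = -49 (Y(h) = -(0 + (2 + 2*6))**2/4 = -(0 + (2 + 12))**2/4 = -(0 + 14)**2/4 = -1/4*14**2 = -1/4*196 = -49)
sqrt((40 + Y(-8))*(-40) + 40665) = sqrt((40 - 49)*(-40) + 40665) = sqrt(-9*(-40) + 40665) = sqrt(360 + 40665) = sqrt(41025) = 5*sqrt(1641)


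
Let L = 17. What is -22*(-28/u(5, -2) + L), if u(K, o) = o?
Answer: -682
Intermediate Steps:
-22*(-28/u(5, -2) + L) = -22*(-28/(-2) + 17) = -22*(-28*(-½) + 17) = -22*(14 + 17) = -22*31 = -682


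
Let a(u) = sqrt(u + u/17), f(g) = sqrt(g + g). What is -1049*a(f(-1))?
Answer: -3147*2**(3/4)*sqrt(17)*sqrt(I)/17 ≈ -907.67 - 907.67*I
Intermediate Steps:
f(g) = sqrt(2)*sqrt(g) (f(g) = sqrt(2*g) = sqrt(2)*sqrt(g))
a(u) = 3*sqrt(34)*sqrt(u)/17 (a(u) = sqrt(u + u*(1/17)) = sqrt(u + u/17) = sqrt(18*u/17) = 3*sqrt(34)*sqrt(u)/17)
-1049*a(f(-1)) = -3147*sqrt(34)*sqrt(sqrt(2)*sqrt(-1))/17 = -3147*sqrt(34)*sqrt(sqrt(2)*I)/17 = -3147*sqrt(34)*sqrt(I*sqrt(2))/17 = -3147*sqrt(34)*2**(1/4)*sqrt(I)/17 = -3147*2**(3/4)*sqrt(17)*sqrt(I)/17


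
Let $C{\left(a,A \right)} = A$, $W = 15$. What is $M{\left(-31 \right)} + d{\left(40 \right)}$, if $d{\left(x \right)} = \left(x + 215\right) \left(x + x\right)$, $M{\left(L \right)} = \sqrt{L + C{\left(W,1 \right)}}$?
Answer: $20400 + i \sqrt{30} \approx 20400.0 + 5.4772 i$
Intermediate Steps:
$M{\left(L \right)} = \sqrt{1 + L}$ ($M{\left(L \right)} = \sqrt{L + 1} = \sqrt{1 + L}$)
$d{\left(x \right)} = 2 x \left(215 + x\right)$ ($d{\left(x \right)} = \left(215 + x\right) 2 x = 2 x \left(215 + x\right)$)
$M{\left(-31 \right)} + d{\left(40 \right)} = \sqrt{1 - 31} + 2 \cdot 40 \left(215 + 40\right) = \sqrt{-30} + 2 \cdot 40 \cdot 255 = i \sqrt{30} + 20400 = 20400 + i \sqrt{30}$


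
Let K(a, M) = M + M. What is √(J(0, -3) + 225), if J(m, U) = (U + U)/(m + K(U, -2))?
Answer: √906/2 ≈ 15.050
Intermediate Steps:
K(a, M) = 2*M
J(m, U) = 2*U/(-4 + m) (J(m, U) = (U + U)/(m + 2*(-2)) = (2*U)/(m - 4) = (2*U)/(-4 + m) = 2*U/(-4 + m))
√(J(0, -3) + 225) = √(2*(-3)/(-4 + 0) + 225) = √(2*(-3)/(-4) + 225) = √(2*(-3)*(-¼) + 225) = √(3/2 + 225) = √(453/2) = √906/2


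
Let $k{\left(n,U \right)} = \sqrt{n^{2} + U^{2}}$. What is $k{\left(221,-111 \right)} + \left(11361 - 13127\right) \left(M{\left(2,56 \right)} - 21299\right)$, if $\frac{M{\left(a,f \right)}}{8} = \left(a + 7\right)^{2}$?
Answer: $36469666 + \sqrt{61162} \approx 3.647 \cdot 10^{7}$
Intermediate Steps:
$M{\left(a,f \right)} = 8 \left(7 + a\right)^{2}$ ($M{\left(a,f \right)} = 8 \left(a + 7\right)^{2} = 8 \left(7 + a\right)^{2}$)
$k{\left(n,U \right)} = \sqrt{U^{2} + n^{2}}$
$k{\left(221,-111 \right)} + \left(11361 - 13127\right) \left(M{\left(2,56 \right)} - 21299\right) = \sqrt{\left(-111\right)^{2} + 221^{2}} + \left(11361 - 13127\right) \left(8 \left(7 + 2\right)^{2} - 21299\right) = \sqrt{12321 + 48841} - 1766 \left(8 \cdot 9^{2} - 21299\right) = \sqrt{61162} - 1766 \left(8 \cdot 81 - 21299\right) = \sqrt{61162} - 1766 \left(648 - 21299\right) = \sqrt{61162} - -36469666 = \sqrt{61162} + 36469666 = 36469666 + \sqrt{61162}$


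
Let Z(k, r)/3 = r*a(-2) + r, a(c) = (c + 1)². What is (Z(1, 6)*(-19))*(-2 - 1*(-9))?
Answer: -4788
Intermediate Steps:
a(c) = (1 + c)²
Z(k, r) = 6*r (Z(k, r) = 3*(r*(1 - 2)² + r) = 3*(r*(-1)² + r) = 3*(r*1 + r) = 3*(r + r) = 3*(2*r) = 6*r)
(Z(1, 6)*(-19))*(-2 - 1*(-9)) = ((6*6)*(-19))*(-2 - 1*(-9)) = (36*(-19))*(-2 + 9) = -684*7 = -4788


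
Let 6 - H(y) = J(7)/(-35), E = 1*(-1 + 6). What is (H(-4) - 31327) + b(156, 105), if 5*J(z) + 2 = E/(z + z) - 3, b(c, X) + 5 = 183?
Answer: -15260083/490 ≈ -31143.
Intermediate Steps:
b(c, X) = 178 (b(c, X) = -5 + 183 = 178)
E = 5 (E = 1*5 = 5)
J(z) = -1 + 1/(2*z) (J(z) = -⅖ + (5/(z + z) - 3)/5 = -⅖ + (5/((2*z)) - 3)/5 = -⅖ + (5*(1/(2*z)) - 3)/5 = -⅖ + (5/(2*z) - 3)/5 = -⅖ + (-3 + 5/(2*z))/5 = -⅖ + (-⅗ + 1/(2*z)) = -1 + 1/(2*z))
H(y) = 2927/490 (H(y) = 6 - (½ - 1*7)/7/(-35) = 6 - (½ - 7)/7*(-1)/35 = 6 - (⅐)*(-13/2)*(-1)/35 = 6 - (-13)*(-1)/(14*35) = 6 - 1*13/490 = 6 - 13/490 = 2927/490)
(H(-4) - 31327) + b(156, 105) = (2927/490 - 31327) + 178 = -15347303/490 + 178 = -15260083/490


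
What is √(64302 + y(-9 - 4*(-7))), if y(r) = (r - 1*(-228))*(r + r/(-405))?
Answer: √139691410/45 ≈ 262.65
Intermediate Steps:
y(r) = 404*r*(228 + r)/405 (y(r) = (r + 228)*(r + r*(-1/405)) = (228 + r)*(r - r/405) = (228 + r)*(404*r/405) = 404*r*(228 + r)/405)
√(64302 + y(-9 - 4*(-7))) = √(64302 + 404*(-9 - 4*(-7))*(228 + (-9 - 4*(-7)))/405) = √(64302 + 404*(-9 + 28)*(228 + (-9 + 28))/405) = √(64302 + (404/405)*19*(228 + 19)) = √(64302 + (404/405)*19*247) = √(64302 + 1895972/405) = √(27938282/405) = √139691410/45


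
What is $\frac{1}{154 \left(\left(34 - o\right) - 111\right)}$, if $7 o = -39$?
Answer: $- \frac{1}{11000} \approx -9.0909 \cdot 10^{-5}$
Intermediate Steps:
$o = - \frac{39}{7}$ ($o = \frac{1}{7} \left(-39\right) = - \frac{39}{7} \approx -5.5714$)
$\frac{1}{154 \left(\left(34 - o\right) - 111\right)} = \frac{1}{154 \left(\left(34 - - \frac{39}{7}\right) - 111\right)} = \frac{1}{154 \left(\left(34 + \frac{39}{7}\right) - 111\right)} = \frac{1}{154 \left(\frac{277}{7} - 111\right)} = \frac{1}{154 \left(- \frac{500}{7}\right)} = \frac{1}{-11000} = - \frac{1}{11000}$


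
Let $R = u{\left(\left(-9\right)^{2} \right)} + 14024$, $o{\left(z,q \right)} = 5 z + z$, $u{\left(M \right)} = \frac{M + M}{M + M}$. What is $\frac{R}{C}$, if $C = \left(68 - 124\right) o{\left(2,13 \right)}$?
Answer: $- \frac{4675}{224} \approx -20.871$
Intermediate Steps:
$u{\left(M \right)} = 1$ ($u{\left(M \right)} = \frac{2 M}{2 M} = 2 M \frac{1}{2 M} = 1$)
$o{\left(z,q \right)} = 6 z$
$C = -672$ ($C = \left(68 - 124\right) 6 \cdot 2 = \left(-56\right) 12 = -672$)
$R = 14025$ ($R = 1 + 14024 = 14025$)
$\frac{R}{C} = \frac{14025}{-672} = 14025 \left(- \frac{1}{672}\right) = - \frac{4675}{224}$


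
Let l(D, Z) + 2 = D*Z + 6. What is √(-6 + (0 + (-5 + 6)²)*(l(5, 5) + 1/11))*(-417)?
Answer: -417*√2794/11 ≈ -2003.8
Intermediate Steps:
l(D, Z) = 4 + D*Z (l(D, Z) = -2 + (D*Z + 6) = -2 + (6 + D*Z) = 4 + D*Z)
√(-6 + (0 + (-5 + 6)²)*(l(5, 5) + 1/11))*(-417) = √(-6 + (0 + (-5 + 6)²)*((4 + 5*5) + 1/11))*(-417) = √(-6 + (0 + 1²)*((4 + 25) + 1/11))*(-417) = √(-6 + (0 + 1)*(29 + 1/11))*(-417) = √(-6 + 1*(320/11))*(-417) = √(-6 + 320/11)*(-417) = √(254/11)*(-417) = (√2794/11)*(-417) = -417*√2794/11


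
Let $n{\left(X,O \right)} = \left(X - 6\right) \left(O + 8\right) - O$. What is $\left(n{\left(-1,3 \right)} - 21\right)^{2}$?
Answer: $10201$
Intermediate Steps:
$n{\left(X,O \right)} = - O + \left(-6 + X\right) \left(8 + O\right)$ ($n{\left(X,O \right)} = \left(-6 + X\right) \left(8 + O\right) - O = - O + \left(-6 + X\right) \left(8 + O\right)$)
$\left(n{\left(-1,3 \right)} - 21\right)^{2} = \left(\left(-48 - 21 + 8 \left(-1\right) + 3 \left(-1\right)\right) - 21\right)^{2} = \left(\left(-48 - 21 - 8 - 3\right) - 21\right)^{2} = \left(-80 - 21\right)^{2} = \left(-101\right)^{2} = 10201$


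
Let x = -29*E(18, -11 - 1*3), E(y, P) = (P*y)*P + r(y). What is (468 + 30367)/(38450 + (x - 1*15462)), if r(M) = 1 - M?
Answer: -30835/78831 ≈ -0.39115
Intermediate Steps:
E(y, P) = 1 - y + y*P² (E(y, P) = (P*y)*P + (1 - y) = y*P² + (1 - y) = 1 - y + y*P²)
x = -101819 (x = -29*(1 - 1*18 + 18*(-11 - 1*3)²) = -29*(1 - 18 + 18*(-11 - 3)²) = -29*(1 - 18 + 18*(-14)²) = -29*(1 - 18 + 18*196) = -29*(1 - 18 + 3528) = -29*3511 = -101819)
(468 + 30367)/(38450 + (x - 1*15462)) = (468 + 30367)/(38450 + (-101819 - 1*15462)) = 30835/(38450 + (-101819 - 15462)) = 30835/(38450 - 117281) = 30835/(-78831) = 30835*(-1/78831) = -30835/78831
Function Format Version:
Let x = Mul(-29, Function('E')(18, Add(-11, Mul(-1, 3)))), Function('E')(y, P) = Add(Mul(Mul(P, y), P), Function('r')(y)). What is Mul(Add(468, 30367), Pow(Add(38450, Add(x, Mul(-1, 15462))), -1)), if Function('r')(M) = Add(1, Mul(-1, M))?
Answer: Rational(-30835, 78831) ≈ -0.39115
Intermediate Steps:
Function('E')(y, P) = Add(1, Mul(-1, y), Mul(y, Pow(P, 2))) (Function('E')(y, P) = Add(Mul(Mul(P, y), P), Add(1, Mul(-1, y))) = Add(Mul(y, Pow(P, 2)), Add(1, Mul(-1, y))) = Add(1, Mul(-1, y), Mul(y, Pow(P, 2))))
x = -101819 (x = Mul(-29, Add(1, Mul(-1, 18), Mul(18, Pow(Add(-11, Mul(-1, 3)), 2)))) = Mul(-29, Add(1, -18, Mul(18, Pow(Add(-11, -3), 2)))) = Mul(-29, Add(1, -18, Mul(18, Pow(-14, 2)))) = Mul(-29, Add(1, -18, Mul(18, 196))) = Mul(-29, Add(1, -18, 3528)) = Mul(-29, 3511) = -101819)
Mul(Add(468, 30367), Pow(Add(38450, Add(x, Mul(-1, 15462))), -1)) = Mul(Add(468, 30367), Pow(Add(38450, Add(-101819, Mul(-1, 15462))), -1)) = Mul(30835, Pow(Add(38450, Add(-101819, -15462)), -1)) = Mul(30835, Pow(Add(38450, -117281), -1)) = Mul(30835, Pow(-78831, -1)) = Mul(30835, Rational(-1, 78831)) = Rational(-30835, 78831)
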